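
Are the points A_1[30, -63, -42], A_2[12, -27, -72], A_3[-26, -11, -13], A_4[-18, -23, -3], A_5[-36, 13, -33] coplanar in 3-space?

No

The plane through A_1, A_2, A_3 has normal n = A_1A_2 × A_1A_3 = (2604, 2202, 1080) and equation n·P = -105966.
Checking the remaining points: n·A_4 = -100758, n·A_5 = -100758.
Since n·A_4 = -100758 ≠ -105966, A_4 is off the plane and the points are not all coplanar.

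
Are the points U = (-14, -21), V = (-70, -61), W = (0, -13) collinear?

No

UV = (-56, -40), UW = (14, 8).
If collinear, UW would be a scalar multiple of UV. But (-56)·(8) ≠ (-40)·(14) (difference 112), so they are not parallel; the points are not collinear.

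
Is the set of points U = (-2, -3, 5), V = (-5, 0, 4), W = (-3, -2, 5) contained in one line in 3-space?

No

UV = (-3, 3, -1), UW = (-1, 1, 0).
Comparing components 2 and 3: (3)(0) − (-1)(1) = 1 ≠ 0, so UV and UW are not parallel and the points are not collinear.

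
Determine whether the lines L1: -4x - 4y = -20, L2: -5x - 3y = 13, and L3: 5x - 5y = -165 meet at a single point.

Lines aᵢx + bᵢy = cᵢ with pairwise distinct directions are concurrent exactly when det[aᵢ bᵢ cᵢ] = 0.
Here the determinant is 0.
It vanishes, so the lines are concurrent at (-14, 19).

Yes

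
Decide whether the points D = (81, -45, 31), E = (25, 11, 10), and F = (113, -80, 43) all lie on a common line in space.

No

DE = (-56, 56, -21), DF = (32, -35, 12).
DE × DF = (-63, 0, 168).
The cross product is nonzero, so the points do not lie on one line.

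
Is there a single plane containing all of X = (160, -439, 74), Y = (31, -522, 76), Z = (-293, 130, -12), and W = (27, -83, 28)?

No

The four points are coplanar iff the 3×3 determinant with rows XY, XZ, XW is zero.
Rows: (-129, -83, 2), (-453, 569, -86), (-133, 356, -46).
Expanding along the first row: (-129)(4442) − (-83)(9400) + (2)(-85591) = 36000.
Nonzero ⇒ not coplanar.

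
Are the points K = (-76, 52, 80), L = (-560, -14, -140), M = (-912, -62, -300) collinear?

Yes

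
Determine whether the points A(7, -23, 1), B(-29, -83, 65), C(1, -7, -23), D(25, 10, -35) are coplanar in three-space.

Yes

The four points are coplanar iff the 3×3 determinant with rows AB, AC, AD is zero.
Rows: (-36, -60, 64), (-6, 16, -24), (18, 33, -36).
Expanding along the first row: (-36)(216) − (-60)(648) + (64)(-486) = 0.
Zero determinant ⇒ coplanar.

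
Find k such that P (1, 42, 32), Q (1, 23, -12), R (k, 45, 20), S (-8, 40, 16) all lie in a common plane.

Coplanarity ⇔ det[PQ; PR; PS] = 0.
Expanding, this is linear in k: (-216)k + (-3024) = 0.
So k = -14.

-14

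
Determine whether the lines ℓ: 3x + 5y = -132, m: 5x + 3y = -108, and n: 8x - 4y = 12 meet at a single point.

Yes

The three lines meet at one point iff the augmented coefficient matrix [aᵢ bᵢ cᵢ] has rank < 3, i.e. its determinant vanishes.
Here the determinant is 0.
It vanishes, so the lines are concurrent at (-9, -21).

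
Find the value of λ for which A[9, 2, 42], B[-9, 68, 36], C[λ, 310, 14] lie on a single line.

-75

Collinearity requires AB × AC = 0; each component is linear in λ.
The y-component gives (-6)λ + (-450) = 0, so λ = -75.
The remaining components then also vanish.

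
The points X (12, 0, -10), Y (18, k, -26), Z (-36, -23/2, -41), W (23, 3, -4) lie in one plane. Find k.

8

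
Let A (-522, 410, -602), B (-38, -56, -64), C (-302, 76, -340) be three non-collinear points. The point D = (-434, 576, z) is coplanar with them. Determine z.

-540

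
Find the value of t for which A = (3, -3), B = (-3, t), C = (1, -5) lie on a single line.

Collinearity: (B − A) must be parallel to (C − A) = (-2, -2).
Cross-multiplying the components: (t − (-3))·(-2) = (-6)·(-2).
Solving gives t = -9.

-9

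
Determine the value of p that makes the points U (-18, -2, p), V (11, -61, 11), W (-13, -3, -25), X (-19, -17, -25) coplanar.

-29

Coplanarity ⇔ det[UV; UW; UX] = 0.
Expanding, this is linear in p: (-684)p + (-19836) = 0.
So p = -29.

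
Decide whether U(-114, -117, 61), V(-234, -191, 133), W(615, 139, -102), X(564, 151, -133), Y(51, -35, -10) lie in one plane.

The plane through U, V, W has normal n = UV × UW = (-6370, 32928, 23226) and equation n·P = -1709610.
Checking the remaining points: n·X = -1709610, n·Y = -1709610.
All equal -1709610, so all 5 points lie in one plane.

Yes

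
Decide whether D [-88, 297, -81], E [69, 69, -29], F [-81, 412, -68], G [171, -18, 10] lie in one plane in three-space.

Yes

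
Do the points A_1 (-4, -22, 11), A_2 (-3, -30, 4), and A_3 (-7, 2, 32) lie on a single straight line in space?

Yes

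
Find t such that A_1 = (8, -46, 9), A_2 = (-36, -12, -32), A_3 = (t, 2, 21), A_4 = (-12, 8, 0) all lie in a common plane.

Normal to plane A_1A_2A_4: n = (1908, 424, -1696); plane equation n·P = -19504.
Requiring n·A_3 = -19504: (1908)t + (-34768) = -19504.
So t = 8.

8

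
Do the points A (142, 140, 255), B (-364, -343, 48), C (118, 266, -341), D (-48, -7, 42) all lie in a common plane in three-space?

With A as base: AB = (-506, -483, -207), AC = (-24, 126, -596), AD = (-190, -147, -213).
AC × AD = (-114450, 108128, 27468).
AB · (AC × AD) = 0.
The scalar triple product vanishes, so the four points are coplanar.

Yes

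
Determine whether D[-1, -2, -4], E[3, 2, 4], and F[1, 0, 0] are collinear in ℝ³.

Yes

DE = (4, 4, 8), DF = (2, 2, 4).
Each component of DF is 1/2 times the corresponding component of DE, so DF = 1/2·DE and the points are collinear.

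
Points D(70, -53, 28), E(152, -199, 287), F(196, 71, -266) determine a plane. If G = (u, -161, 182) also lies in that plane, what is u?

A normal to the plane is n = DE × DF = (10808, 56742, 28564).
G lies in the plane iff n · DG = 0.
This gives (10808)u + (-2485840) = 0, so u = 230.

230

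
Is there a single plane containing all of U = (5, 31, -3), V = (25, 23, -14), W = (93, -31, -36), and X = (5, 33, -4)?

With U as base: UV = (20, -8, -11), UW = (88, -62, -33), UX = (0, 2, -1).
UW × UX = (128, 88, 176).
UV · (UW × UX) = -80.
Since -80 ≠ 0, the four points are not coplanar.

No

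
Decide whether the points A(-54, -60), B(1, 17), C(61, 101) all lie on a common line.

Yes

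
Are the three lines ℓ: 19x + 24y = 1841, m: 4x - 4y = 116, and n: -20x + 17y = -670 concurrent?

Yes

Lines aᵢx + bᵢy = cᵢ with pairwise distinct directions are concurrent exactly when det[aᵢ bᵢ cᵢ] = 0.
Here the determinant is 0.
It vanishes, so the lines are concurrent at (59, 30).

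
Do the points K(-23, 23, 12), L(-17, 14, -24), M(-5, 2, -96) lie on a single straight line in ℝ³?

No

KL = (6, -9, -36), KM = (18, -21, -108).
Comparing components 2 and 3: (-9)(-108) − (-36)(-21) = 216 ≠ 0, so KL and KM are not parallel and the points are not collinear.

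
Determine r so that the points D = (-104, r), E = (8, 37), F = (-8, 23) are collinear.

The three points are collinear iff det[DE; DF] = 0.
This determinant is linear in r: (-16)r + (-976) = 0, so r = -61.

-61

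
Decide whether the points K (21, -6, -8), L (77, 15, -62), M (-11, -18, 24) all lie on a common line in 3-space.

KL = (56, 21, -54), KM = (-32, -12, 32).
KL × KM = (24, -64, 0).
The cross product is nonzero, so the points do not lie on one line.

No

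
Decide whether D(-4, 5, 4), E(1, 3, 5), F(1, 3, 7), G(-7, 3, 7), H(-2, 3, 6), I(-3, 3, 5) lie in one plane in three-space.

No

The plane through D, E, F has normal n = DE × DF = (-4, -10, 0) and equation n·P = -34.
Checking the remaining points: n·G = -2, n·H = -22, n·I = -18.
Since n·G = -2 ≠ -34, G is off the plane and the points are not all coplanar.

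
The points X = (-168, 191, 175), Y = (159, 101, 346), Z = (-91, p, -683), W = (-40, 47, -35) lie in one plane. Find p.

The points are coplanar iff XY · (XZ × XW) = 0.
Expanding, this is linear in p: (-90558)p + (-16572114) = 0.
So p = -183.

-183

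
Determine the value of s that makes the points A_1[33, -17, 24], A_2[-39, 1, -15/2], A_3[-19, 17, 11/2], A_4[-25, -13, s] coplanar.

-7/2

Normal to plane A_1A_2A_3: n = (738, 306, -1512); plane equation n·P = -17136.
Requiring n·A_4 = -17136: (-1512)s + (-22428) = -17136.
So s = -7/2.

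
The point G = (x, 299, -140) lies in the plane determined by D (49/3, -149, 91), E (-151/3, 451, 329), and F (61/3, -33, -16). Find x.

35/3

Coplanarity requires DE · (DF × DG) = 0.
DE = (-200/3, 600, 238), DF = (4, 116, -107); the triple product is linear in x with coefficient -91808 and constant term 3213280/3.
Setting it to zero: x = 35/3.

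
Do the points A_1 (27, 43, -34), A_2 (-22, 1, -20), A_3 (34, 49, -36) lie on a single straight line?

Yes

A_1A_2 = (-49, -42, 14), A_1A_3 = (7, 6, -2).
Each component of A_1A_3 is -1/7 times the corresponding component of A_1A_2, so A_1A_3 = -1/7·A_1A_2 and the points are collinear.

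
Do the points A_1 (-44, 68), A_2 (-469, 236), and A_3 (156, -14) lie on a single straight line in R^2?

No

A_1A_2 = (-425, 168), A_1A_3 = (200, -82).
Twice the signed area of △A_1A_2A_3 is (-425)(-82) − (168)(200) = 1250.
The area is nonzero, so the three points are not collinear.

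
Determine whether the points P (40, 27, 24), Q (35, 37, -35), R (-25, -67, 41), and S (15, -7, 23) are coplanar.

Yes

A normal to the plane through P, Q, R is n = PQ × PR = (-5376, 3920, 1120).
The plane has equation n·X = -82320. For S: n·S = -82320.
Equal, so S lies in the plane and all four are coplanar.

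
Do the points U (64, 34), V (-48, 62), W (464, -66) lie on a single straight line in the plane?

UV = (-112, 28), UW = (400, -100).
Twice the signed area of △UVW is (-112)(-100) − (28)(400) = 0.
The triangle is degenerate (zero area), so the points are collinear.

Yes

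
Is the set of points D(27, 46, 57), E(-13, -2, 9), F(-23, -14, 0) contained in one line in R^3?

DE = (-40, -48, -48), DF = (-50, -60, -57).
Comparing components 2 and 3: (-48)(-57) − (-48)(-60) = -144 ≠ 0, so DE and DF are not parallel and the points are not collinear.

No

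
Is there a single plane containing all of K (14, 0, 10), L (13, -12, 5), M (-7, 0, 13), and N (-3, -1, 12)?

The four points are coplanar iff the 3×3 determinant with rows KL, KM, KN is zero.
Rows: (-1, -12, -5), (-21, 0, 3), (-17, -1, 2).
Expanding along the first row: (-1)(3) − (-12)(9) + (-5)(21) = 0.
Zero determinant ⇒ coplanar.

Yes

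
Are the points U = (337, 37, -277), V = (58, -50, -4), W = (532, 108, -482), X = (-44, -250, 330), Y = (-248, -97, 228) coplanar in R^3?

Yes

The plane through U, V, W has normal n = UV × UW = (-1548, -3960, -2844) and equation n·P = 119592.
Checking the remaining points: n·X = 119592, n·Y = 119592.
All equal 119592, so all 5 points lie in one plane.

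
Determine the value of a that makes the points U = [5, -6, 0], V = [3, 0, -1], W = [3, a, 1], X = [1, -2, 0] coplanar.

The points are coplanar iff UV · (UW × UX) = 0.
Expanding, this is linear in a: (-4)a + (-32) = 0.
So a = -8.

-8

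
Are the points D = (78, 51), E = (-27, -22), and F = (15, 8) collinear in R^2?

No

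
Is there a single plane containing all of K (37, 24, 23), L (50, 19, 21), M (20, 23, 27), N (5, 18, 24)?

No

With K as base: KL = (13, -5, -2), KM = (-17, -1, 4), KN = (-32, -6, 1).
KM × KN = (23, -111, 70).
KL · (KM × KN) = 714.
Since 714 ≠ 0, the four points are not coplanar.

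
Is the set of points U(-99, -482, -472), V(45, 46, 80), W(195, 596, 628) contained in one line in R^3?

No

UV = (144, 528, 552), UW = (294, 1078, 1100).
Comparing components 2 and 3: (528)(1100) − (552)(1078) = -14256 ≠ 0, so UV and UW are not parallel and the points are not collinear.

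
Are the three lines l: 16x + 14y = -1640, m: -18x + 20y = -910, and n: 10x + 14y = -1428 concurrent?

The three lines meet at one point iff the augmented coefficient matrix [aᵢ bᵢ cᵢ] has rank < 3, i.e. its determinant vanishes.
Here the determinant is 904.
Nonzero, so no common point exists.

No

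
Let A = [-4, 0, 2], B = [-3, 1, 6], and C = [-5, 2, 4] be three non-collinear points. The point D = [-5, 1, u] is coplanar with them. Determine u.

Coplanarity requires AB · (AC × AD) = 0.
AB = (1, 1, 4), AC = (-1, 2, 2); the triple product is linear in u with coefficient 3 and constant term -6.
Setting it to zero: u = 2.

2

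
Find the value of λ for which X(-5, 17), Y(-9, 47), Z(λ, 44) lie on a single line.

-43/5

Collinearity: (Z − X) must be parallel to (Y − X) = (-4, 30).
Cross-multiplying the components: (λ − (-5))·(30) = (27)·(-4).
Solving gives λ = -43/5.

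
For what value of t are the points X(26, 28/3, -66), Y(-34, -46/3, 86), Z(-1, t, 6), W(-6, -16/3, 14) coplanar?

10/3

The points are coplanar iff XY · (XZ × XW) = 0.
Expanding, this is linear in t: (64)t + (-640/3) = 0.
So t = 10/3.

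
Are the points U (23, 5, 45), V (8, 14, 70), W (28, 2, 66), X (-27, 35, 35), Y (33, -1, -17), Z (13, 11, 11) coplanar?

Yes

The plane through U, V, W has normal n = UV × UW = (264, 440, 0) and equation n·P = 8272.
Checking the remaining points: n·X = 8272, n·Y = 8272, n·Z = 8272.
All equal 8272, so all 6 points lie in one plane.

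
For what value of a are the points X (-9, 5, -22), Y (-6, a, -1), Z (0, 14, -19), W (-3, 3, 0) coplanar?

Normal to plane XZW: n = (204, -180, -72); plane equation n·P = -1152.
Requiring n·Y = -1152: (-180)a + (-1152) = -1152.
So a = 0.

0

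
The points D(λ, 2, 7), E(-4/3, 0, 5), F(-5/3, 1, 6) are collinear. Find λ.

-2

Direction EF = (-1/3, 1, 1). From the y-coordinate of D, the parameter along the line is τ = (2 − 0)/1 = 2.
Then λ = (-4/3) + 2·(-1/3) = -2.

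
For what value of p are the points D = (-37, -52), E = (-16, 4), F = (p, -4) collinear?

-19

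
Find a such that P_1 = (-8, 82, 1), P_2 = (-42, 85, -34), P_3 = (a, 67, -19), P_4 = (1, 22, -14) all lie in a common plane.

-21

Coplanarity ⇔ det[P_1P_2; P_1P_3; P_1P_4] = 0.
Expanding, this is linear in a: (2145)a + (45045) = 0.
So a = -21.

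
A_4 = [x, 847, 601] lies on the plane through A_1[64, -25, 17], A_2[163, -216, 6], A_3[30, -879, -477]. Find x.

184

A normal to the plane is n = A_1A_2 × A_1A_3 = (84960, 49280, -91040).
A_4 lies in the plane iff n · A_1A_4 = 0.
This gives (84960)x + (-15632640) = 0, so x = 184.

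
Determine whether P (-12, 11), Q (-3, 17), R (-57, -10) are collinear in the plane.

PQ = (9, 6), PR = (-45, -21).
det[PQ; PR] = (9)(-21) − (6)(-45) = 81.
The determinant is nonzero, so they are not collinear.

No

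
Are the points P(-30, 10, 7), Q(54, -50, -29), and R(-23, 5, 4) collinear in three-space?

Yes

PQ = (84, -60, -36), PR = (7, -5, -3).
Each component of PR is 1/12 times the corresponding component of PQ, so PR = 1/12·PQ and the points are collinear.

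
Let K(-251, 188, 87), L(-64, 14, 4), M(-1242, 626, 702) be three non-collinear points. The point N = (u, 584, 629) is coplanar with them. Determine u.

-1129

Coplanarity requires KL · (KM × KN) = 0.
KL = (187, -174, -83), KM = (-991, 438, 615); the triple product is linear in u with coefficient -70656 and constant term -79770624.
Setting it to zero: u = -1129.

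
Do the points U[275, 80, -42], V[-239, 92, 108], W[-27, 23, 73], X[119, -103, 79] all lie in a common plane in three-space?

A normal to the plane through U, V, W is n = UV × UW = (9930, 13810, 32922).
The plane has equation n·P = 2452826. For X: n·X = 2360078.
2360078 ≠ 2452826, so X is off the plane.

No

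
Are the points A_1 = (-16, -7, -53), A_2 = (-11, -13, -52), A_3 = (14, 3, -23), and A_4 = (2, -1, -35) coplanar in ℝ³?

Yes

With A_1 as base: A_1A_2 = (5, -6, 1), A_1A_3 = (30, 10, 30), A_1A_4 = (18, 6, 18).
A_1A_3 × A_1A_4 = (0, 0, 0).
A_1A_2 · (A_1A_3 × A_1A_4) = 0.
The scalar triple product vanishes, so the four points are coplanar.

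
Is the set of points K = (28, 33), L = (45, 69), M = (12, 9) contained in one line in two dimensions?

No

KL = (17, 36), KM = (-16, -24).
det[KL; KM] = (17)(-24) − (36)(-16) = 168.
The determinant is nonzero, so they are not collinear.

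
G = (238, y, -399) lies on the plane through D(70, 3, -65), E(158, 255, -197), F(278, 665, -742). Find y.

A normal to the plane is n = DE × DF = (-83220, 32120, 5840).
G lies in the plane iff n · DG = 0.
This gives (32120)y + (-16027880) = 0, so y = 499.

499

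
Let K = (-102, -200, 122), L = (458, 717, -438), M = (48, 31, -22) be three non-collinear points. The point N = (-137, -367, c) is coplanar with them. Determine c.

The plane through K, L, M has equation −2688x − 3360y − 8190z = -53004.
Substituting N: (-8190)c + (1601376) = -53004, so c = 202.

202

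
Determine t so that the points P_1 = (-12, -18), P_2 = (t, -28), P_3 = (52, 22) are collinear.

-28

The three points are collinear iff det[P_1P_2; P_1P_3] = 0.
This determinant is linear in t: (40)t + (1120) = 0, so t = -28.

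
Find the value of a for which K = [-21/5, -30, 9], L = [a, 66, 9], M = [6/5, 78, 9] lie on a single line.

3/5

Direction KM = (27/5, 108, 0). From the y-coordinate of L, the parameter along the line is τ = (66 − (-30))/108 = 8/9.
Then a = (-21/5) + 8/9·(27/5) = 3/5.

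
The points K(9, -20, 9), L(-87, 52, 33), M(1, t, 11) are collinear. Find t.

Collinearity requires KL × KM = 0; each component is linear in t.
The x-component gives (-24)t + (-336) = 0, so t = -14.
The remaining components then also vanish.

-14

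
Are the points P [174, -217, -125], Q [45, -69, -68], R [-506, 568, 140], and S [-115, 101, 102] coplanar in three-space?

With P as base: PQ = (-129, 148, 57), PR = (-680, 785, 265), PS = (-289, 318, 227).
PR × PS = (93925, 77775, 10625).
PQ · (PR × PS) = 0.
The scalar triple product vanishes, so the four points are coplanar.

Yes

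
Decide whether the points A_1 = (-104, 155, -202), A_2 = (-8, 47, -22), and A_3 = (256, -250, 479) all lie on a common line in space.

A_1A_2 = (96, -108, 180), A_1A_3 = (360, -405, 681).
Comparing components 2 and 3: (-108)(681) − (180)(-405) = -648 ≠ 0, so A_1A_2 and A_1A_3 are not parallel and the points are not collinear.

No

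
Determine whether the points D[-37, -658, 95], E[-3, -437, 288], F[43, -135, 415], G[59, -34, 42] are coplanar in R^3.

A normal to the plane through D, E, F is n = DE × DF = (-30219, 4560, 102).
The plane has equation n·P = -1872687. For G: n·G = -1933677.
-1933677 ≠ -1872687, so G is off the plane.

No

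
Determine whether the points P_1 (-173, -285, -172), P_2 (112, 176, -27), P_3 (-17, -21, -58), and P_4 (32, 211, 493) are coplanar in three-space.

With P_1 as base: P_1P_2 = (285, 461, 145), P_1P_3 = (156, 264, 114), P_1P_4 = (205, 496, 665).
P_1P_3 × P_1P_4 = (119016, -80370, 23256).
P_1P_2 · (P_1P_3 × P_1P_4) = 241110.
Since 241110 ≠ 0, the four points are not coplanar.

No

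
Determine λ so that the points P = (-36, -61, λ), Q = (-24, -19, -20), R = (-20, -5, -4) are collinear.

Direction QR = (4, 14, 16). From the x-coordinate of P, the parameter along the line is τ = (-36 − (-24))/4 = -3.
Then λ = (-20) + (-3)·(16) = -68.

-68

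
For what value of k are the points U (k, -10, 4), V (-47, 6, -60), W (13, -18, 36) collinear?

-7

Collinearity requires UV × UW = 0; each component is linear in k.
The y-component gives (96)k + (672) = 0, so k = -7.
The remaining components then also vanish.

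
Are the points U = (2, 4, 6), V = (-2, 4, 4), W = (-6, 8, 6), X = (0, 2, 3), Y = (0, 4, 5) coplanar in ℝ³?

The plane through U, V, W has normal n = UV × UW = (8, 16, -16) and equation n·P = -16.
Checking the remaining points: n·X = -16, n·Y = -16.
All equal -16, so all 5 points lie in one plane.

Yes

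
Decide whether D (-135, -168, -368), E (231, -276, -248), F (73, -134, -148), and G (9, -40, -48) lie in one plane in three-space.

With D as base: DE = (366, -108, 120), DF = (208, 34, 220), DG = (144, 128, 320).
DF × DG = (-17280, -34880, 21728).
DE · (DF × DG) = 49920.
Since 49920 ≠ 0, the four points are not coplanar.

No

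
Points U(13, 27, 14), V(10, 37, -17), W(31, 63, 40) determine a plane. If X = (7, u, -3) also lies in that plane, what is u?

The plane through U, V, W has equation 1376x − 480y − 288z = 896.
Substituting X: (-480)u + (10496) = 896, so u = 20.

20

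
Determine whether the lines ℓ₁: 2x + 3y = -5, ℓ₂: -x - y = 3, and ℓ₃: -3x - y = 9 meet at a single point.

No

Intersecting ℓ₁ and ℓ₂: solving the 2×2 system gives (x, y) = (-4, 1).
Substitute into ℓ₃: (-3)(-4) + (-1)(1) = 11.
But ℓ₃ requires 9 ≠ 11, so the three lines have no common point.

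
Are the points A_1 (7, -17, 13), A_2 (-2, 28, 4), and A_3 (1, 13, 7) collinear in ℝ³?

Yes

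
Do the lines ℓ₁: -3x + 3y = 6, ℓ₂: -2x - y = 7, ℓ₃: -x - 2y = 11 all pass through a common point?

No

Intersecting ℓ₁ and ℓ₂: solving the 2×2 system gives (x, y) = (-3, -1).
Substitute into ℓ₃: (-1)(-3) + (-2)(-1) = 5.
But ℓ₃ requires 11 ≠ 5, so the three lines have no common point.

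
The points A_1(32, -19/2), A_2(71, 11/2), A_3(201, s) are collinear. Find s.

111/2

The three points are collinear iff det[A_1A_2; A_1A_3] = 0.
This determinant is linear in s: (39)s + (-4329/2) = 0, so s = 111/2.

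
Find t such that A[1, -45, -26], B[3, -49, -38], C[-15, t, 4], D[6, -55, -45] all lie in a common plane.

-13

Coplanarity ⇔ det[AB; AC; AD] = 0.
Expanding, this is linear in t: (22)t + (286) = 0.
So t = -13.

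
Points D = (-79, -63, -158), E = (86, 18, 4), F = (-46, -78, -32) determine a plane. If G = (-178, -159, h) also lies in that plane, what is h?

-113

A normal to the plane is n = DE × DF = (12636, -15444, -5148).
G lies in the plane iff n · DG = 0.
This gives (-5148)h + (-581724) = 0, so h = -113.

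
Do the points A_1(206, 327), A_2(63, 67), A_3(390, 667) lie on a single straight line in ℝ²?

No

A_1A_2 = (-143, -260), A_1A_3 = (184, 340).
det[A_1A_2; A_1A_3] = (-143)(340) − (-260)(184) = -780.
The determinant is nonzero, so they are not collinear.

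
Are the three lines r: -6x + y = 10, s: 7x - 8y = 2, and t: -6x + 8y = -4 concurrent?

Yes

The three lines meet at one point iff the augmented coefficient matrix [aᵢ bᵢ cᵢ] has rank < 3, i.e. its determinant vanishes.
Here the determinant is 0.
It vanishes, so the lines are concurrent at (-2, -2).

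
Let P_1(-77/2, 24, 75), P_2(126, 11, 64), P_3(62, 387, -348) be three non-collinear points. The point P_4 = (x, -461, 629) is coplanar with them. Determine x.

The plane through P_1, P_2, P_3 has equation 9492x + 68478y + 61020z = 5854530.
Substituting P_4: (9492)x + (6813222) = 5854530, so x = -101.

-101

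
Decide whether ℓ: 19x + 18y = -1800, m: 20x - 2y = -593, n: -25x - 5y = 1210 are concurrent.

The three lines meet at one point iff the augmented coefficient matrix [aᵢ bᵢ cᵢ] has rank < 3, i.e. its determinant vanishes.
Here the determinant is -1065.
Nonzero, so no common point exists.

No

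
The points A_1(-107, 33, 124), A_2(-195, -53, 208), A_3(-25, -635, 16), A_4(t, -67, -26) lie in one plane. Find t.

40

Coplanarity ⇔ det[A_1A_2; A_1A_3; A_1A_4] = 0.
Expanding, this is linear in t: (65400)t + (-2616000) = 0.
So t = 40.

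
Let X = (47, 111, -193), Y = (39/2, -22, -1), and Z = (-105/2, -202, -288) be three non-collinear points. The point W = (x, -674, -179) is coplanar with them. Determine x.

-373/2

The plane through X, Y, Z has equation 72731x − (43433/2)y − 4626z = 3801287/2.
Substituting W: (72731)x + (15464975) = 3801287/2, so x = -373/2.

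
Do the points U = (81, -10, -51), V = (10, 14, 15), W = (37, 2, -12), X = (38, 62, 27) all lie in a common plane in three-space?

The four points are coplanar iff the 3×3 determinant with rows UV, UW, UX is zero.
Rows: (-71, 24, 66), (-44, 12, 39), (-43, 72, 78).
Expanding along the first row: (-71)(-1872) − (24)(-1755) + (66)(-2652) = 0.
Zero determinant ⇒ coplanar.

Yes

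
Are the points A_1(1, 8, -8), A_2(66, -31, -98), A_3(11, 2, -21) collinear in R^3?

A_1A_2 = (65, -39, -90), A_1A_3 = (10, -6, -13).
Comparing components 2 and 3: (-39)(-13) − (-90)(-6) = -33 ≠ 0, so A_1A_2 and A_1A_3 are not parallel and the points are not collinear.

No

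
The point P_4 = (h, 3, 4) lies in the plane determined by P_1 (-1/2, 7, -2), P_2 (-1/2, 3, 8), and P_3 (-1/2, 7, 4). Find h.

-1/2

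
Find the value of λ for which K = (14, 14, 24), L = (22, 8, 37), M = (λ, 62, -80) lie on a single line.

Direction KL = (8, -6, 13). From the y-coordinate of M, the parameter along the line is τ = (62 − 14)/(-6) = -8.
Then λ = 14 + (-8)·(8) = -50.

-50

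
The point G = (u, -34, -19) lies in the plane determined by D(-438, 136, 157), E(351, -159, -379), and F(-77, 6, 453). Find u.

20

The plane through D, E, F has equation −157000x − 427040y + 3925z = 11304785.
Substituting G: (-157000)u + (14444785) = 11304785, so u = 20.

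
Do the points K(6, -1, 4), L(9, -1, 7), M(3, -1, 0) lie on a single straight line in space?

No

KL = (3, 0, 3), KM = (-3, 0, -4).
KL × KM = (0, 3, 0).
The cross product is nonzero, so the points do not lie on one line.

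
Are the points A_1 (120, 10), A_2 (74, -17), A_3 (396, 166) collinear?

A_1A_2 = (-46, -27), A_1A_3 = (276, 156).
Twice the signed area of △A_1A_2A_3 is (-46)(156) − (-27)(276) = 276.
The area is nonzero, so the three points are not collinear.

No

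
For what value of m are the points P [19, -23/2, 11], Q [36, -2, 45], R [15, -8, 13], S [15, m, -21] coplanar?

Coplanarity ⇔ det[PQ; PR; PS] = 0.
Expanding, this is linear in m: (-170)m + (-4675) = 0.
So m = -55/2.

-55/2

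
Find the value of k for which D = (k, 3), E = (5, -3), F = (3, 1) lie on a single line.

Collinearity: (D − E) must be parallel to (F − E) = (-2, 4).
Cross-multiplying the components: (k − 5)·(4) = (6)·(-2).
Solving gives k = 2.

2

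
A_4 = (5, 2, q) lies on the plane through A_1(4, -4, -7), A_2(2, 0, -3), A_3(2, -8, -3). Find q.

-9

A normal to the plane is n = A_1A_2 × A_1A_3 = (32, 0, 16).
A_4 lies in the plane iff n · A_1A_4 = 0.
This gives (16)q + (144) = 0, so q = -9.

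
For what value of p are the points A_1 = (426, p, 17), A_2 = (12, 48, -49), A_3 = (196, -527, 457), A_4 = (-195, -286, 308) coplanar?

-110

The points are coplanar iff A_1A_2 · (A_1A_3 × A_1A_4) = 0.
Expanding, this is linear in p: (170430)p + (18747300) = 0.
So p = -110.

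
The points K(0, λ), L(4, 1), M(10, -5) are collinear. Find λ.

The three points are collinear iff det[KL; KM] = 0.
This determinant is linear in λ: (6)λ + (-30) = 0, so λ = 5.

5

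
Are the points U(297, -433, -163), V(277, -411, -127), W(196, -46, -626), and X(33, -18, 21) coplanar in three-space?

The four points are coplanar iff the 3×3 determinant with rows UV, UW, UX is zero.
Rows: (-20, 22, 36), (-101, 387, -463), (-264, 415, 184).
Expanding along the first row: (-20)(263353) − (22)(-140816) + (36)(60253) = 0.
Zero determinant ⇒ coplanar.

Yes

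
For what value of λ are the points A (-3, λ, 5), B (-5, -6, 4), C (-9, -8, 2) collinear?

Direction BC = (-4, -2, -2). From the x-coordinate of A, the parameter along the line is τ = (-3 − (-5))/(-4) = -1/2.
Then λ = (-6) + (-1/2)·(-2) = -5.

-5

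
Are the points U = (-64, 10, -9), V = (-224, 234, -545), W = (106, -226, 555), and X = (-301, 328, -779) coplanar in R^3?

No

The four points are coplanar iff the 3×3 determinant with rows UV, UW, UX is zero.
Rows: (-160, 224, -536), (170, -236, 564), (-237, 318, -770).
Expanding along the first row: (-160)(2368) − (224)(2768) + (-536)(-1872) = 4480.
Nonzero ⇒ not coplanar.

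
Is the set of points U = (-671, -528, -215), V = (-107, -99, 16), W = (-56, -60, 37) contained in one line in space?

No

UV = (564, 429, 231), UW = (615, 468, 252).
Comparing components 3 and 1: (231)(615) − (564)(252) = -63 ≠ 0, so UV and UW are not parallel and the points are not collinear.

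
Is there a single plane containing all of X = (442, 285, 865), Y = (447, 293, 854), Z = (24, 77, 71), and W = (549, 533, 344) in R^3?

A normal to the plane through X, Y, Z is n = XY × XZ = (-8640, 8568, 2304).
The plane has equation n·P = 615960. For W: n·W = 615960.
Equal, so W lies in the plane and all four are coplanar.

Yes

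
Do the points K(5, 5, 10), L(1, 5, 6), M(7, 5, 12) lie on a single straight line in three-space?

Yes

KL = (-4, 0, -4), KM = (2, 0, 2).
Each component of KM is -1/2 times the corresponding component of KL, so KM = -1/2·KL and the points are collinear.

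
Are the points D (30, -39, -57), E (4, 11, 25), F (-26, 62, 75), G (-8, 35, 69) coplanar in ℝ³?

Yes

A normal to the plane through D, E, F is n = DE × DF = (-1682, -1160, 174).
The plane has equation n·P = -15138. For G: n·G = -15138.
Equal, so G lies in the plane and all four are coplanar.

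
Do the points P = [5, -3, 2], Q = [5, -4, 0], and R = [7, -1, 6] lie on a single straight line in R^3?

No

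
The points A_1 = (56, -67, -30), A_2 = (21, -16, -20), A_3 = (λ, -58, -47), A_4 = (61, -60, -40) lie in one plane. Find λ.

66

Coplanarity ⇔ det[A_1A_2; A_1A_3; A_1A_4] = 0.
Expanding, this is linear in λ: (580)λ + (-38280) = 0.
So λ = 66.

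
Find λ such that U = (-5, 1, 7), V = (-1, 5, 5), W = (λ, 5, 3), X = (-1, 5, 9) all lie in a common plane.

-1

Normal to plane UVX: n = (16, -16, 0); plane equation n·P = -96.
Requiring n·W = -96: (16)λ + (-80) = -96.
So λ = -1.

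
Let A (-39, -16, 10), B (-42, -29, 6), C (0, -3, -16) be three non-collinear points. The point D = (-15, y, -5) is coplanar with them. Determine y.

Coplanarity requires AB · (AC × AD) = 0.
AB = (-3, -13, -4), AC = (39, 13, -26); the triple product is linear in y with coefficient -234 and constant term -1404.
Setting it to zero: y = -6.

-6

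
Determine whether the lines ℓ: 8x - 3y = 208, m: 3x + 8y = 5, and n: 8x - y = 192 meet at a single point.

Yes

Lines aᵢx + bᵢy = cᵢ with pairwise distinct directions are concurrent exactly when det[aᵢ bᵢ cᵢ] = 0.
Here the determinant is 0.
It vanishes, so the lines are concurrent at (23, -8).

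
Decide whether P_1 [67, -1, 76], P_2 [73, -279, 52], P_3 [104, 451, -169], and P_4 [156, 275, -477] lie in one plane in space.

The four points are coplanar iff the 3×3 determinant with rows P_1P_2, P_1P_3, P_1P_4 is zero.
Rows: (6, -278, -24), (37, 452, -245), (89, 276, -553).
Expanding along the first row: (6)(-182336) − (-278)(1344) + (-24)(-30016) = 0.
Zero determinant ⇒ coplanar.

Yes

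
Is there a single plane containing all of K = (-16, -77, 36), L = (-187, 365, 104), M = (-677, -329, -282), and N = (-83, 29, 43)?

A normal to the plane through K, L, M is n = KL × KM = (-123420, -99326, 335254).
The plane has equation n·P = 21691966. For N: n·N = 21779328.
21779328 ≠ 21691966, so N is off the plane.

No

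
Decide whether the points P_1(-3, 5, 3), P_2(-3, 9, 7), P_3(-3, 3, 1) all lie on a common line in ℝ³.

P_1P_2 = (0, 4, 4), P_1P_3 = (0, -2, -2).
Each component of P_1P_3 is -1/2 times the corresponding component of P_1P_2, so P_1P_3 = -1/2·P_1P_2 and the points are collinear.

Yes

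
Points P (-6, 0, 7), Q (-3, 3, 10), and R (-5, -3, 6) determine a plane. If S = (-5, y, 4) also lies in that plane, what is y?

Coplanarity requires PQ · (PR × PS) = 0.
PQ = (3, 3, 3), PR = (1, -3, -1); the triple product is linear in y with coefficient 6 and constant term 42.
Setting it to zero: y = -7.

-7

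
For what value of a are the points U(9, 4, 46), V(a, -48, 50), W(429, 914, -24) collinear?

-15

Direction UW = (420, 910, -70). From the y-coordinate of V, the parameter along the line is τ = (-48 − 4)/910 = -2/35.
Then a = 9 + (-2/35)·(420) = -15.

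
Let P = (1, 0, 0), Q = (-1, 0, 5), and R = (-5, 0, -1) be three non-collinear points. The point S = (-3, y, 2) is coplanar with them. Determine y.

0

A normal to the plane is n = PQ × PR = (0, -32, 0).
S lies in the plane iff n · PS = 0.
This gives (-32)y + (0) = 0, so y = 0.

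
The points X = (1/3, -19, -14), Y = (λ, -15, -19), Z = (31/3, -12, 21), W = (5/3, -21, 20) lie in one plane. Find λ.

Normal to plane XZW: n = (308, -880/3, -88/3); plane equation n·P = 18260/3.
Requiring n·Y = 18260/3: (308)λ + (14872/3) = 18260/3.
So λ = 11/3.

11/3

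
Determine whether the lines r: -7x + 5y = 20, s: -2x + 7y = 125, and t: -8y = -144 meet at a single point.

No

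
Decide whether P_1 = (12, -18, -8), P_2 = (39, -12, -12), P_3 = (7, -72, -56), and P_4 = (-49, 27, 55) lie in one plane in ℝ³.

The four points are coplanar iff the 3×3 determinant with rows P_1P_2, P_1P_3, P_1P_4 is zero.
Rows: (27, 6, -4), (-5, -54, -48), (-61, 45, 63).
Expanding along the first row: (27)(-1242) − (6)(-3243) + (-4)(-3519) = 0.
Zero determinant ⇒ coplanar.

Yes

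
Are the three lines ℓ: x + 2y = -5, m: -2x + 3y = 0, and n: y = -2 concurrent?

Intersecting ℓ and m: solving the 2×2 system gives (x, y) = (-15/7, -10/7).
Substitute into n: (0)(-15/7) + (1)(-10/7) = -10/7.
But n requires -2 ≠ -10/7, so the three lines have no common point.

No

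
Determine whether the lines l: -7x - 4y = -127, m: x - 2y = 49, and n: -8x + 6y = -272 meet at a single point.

Yes

Intersecting l and m: solving the 2×2 system gives (x, y) = (25, -12).
Substitute into n: (-8)(25) + (6)(-12) = -272.
This equals -272, so (25, -12) lies on all three lines and they are concurrent.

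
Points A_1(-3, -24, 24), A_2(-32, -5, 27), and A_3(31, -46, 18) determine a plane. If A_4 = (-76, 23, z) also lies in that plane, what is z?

39

The plane through A_1, A_2, A_3 has equation −48x − 72y − 8z = 1680.
Substituting A_4: (-8)z + (1992) = 1680, so z = 39.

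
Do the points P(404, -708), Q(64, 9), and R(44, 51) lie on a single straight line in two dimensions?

No

PQ = (-340, 717), PR = (-360, 759).
det[PQ; PR] = (-340)(759) − (717)(-360) = 60.
The determinant is nonzero, so they are not collinear.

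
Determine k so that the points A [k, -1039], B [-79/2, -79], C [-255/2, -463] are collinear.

Collinearity: (A − B) must be parallel to (C − B) = (-88, -384).
Cross-multiplying the components: (k − (-79/2))·(-384) = (-960)·(-88).
Solving gives k = -519/2.

-519/2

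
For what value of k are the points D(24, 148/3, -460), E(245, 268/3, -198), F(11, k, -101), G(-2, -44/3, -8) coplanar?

1

Coplanarity ⇔ det[DE; DF; DG] = 0.
Expanding, this is linear in k: (106704)k + (-106704) = 0.
So k = 1.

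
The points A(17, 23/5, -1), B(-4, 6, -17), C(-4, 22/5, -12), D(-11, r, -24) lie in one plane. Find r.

7

Normal to plane ABC: n = (-93/5, 105, 168/5); plane equation n·P = 666/5.
Requiring n·D = 666/5: (105)r + (-3009/5) = 666/5.
So r = 7.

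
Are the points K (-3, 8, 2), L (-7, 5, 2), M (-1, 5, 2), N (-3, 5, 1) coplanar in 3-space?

No

The four points are coplanar iff the 3×3 determinant with rows KL, KM, KN is zero.
Rows: (-4, -3, 0), (2, -3, 0), (0, -3, -1).
Expanding along the first row: (-4)(3) − (-3)(-2) + (0)(-6) = -18.
Nonzero ⇒ not coplanar.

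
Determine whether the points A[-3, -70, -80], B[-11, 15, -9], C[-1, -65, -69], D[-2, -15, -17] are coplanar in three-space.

Yes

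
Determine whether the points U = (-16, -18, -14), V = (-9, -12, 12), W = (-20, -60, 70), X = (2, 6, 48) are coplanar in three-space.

A normal to the plane through U, V, W is n = UV × UW = (1596, -692, -270).
The plane has equation n·P = -9300. For X: n·X = -13920.
-13920 ≠ -9300, so X is off the plane.

No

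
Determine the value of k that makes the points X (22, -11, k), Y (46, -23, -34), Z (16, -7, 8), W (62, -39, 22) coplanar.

Coplanarity ⇔ det[XY; XZ; XW] = 0.
Expanding, this is linear in k: (-224)k + (1792) = 0.
So k = 8.

8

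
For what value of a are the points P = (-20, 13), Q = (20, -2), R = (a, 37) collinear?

-84

The three points are collinear iff det[PQ; PR] = 0.
This determinant is linear in a: (15)a + (1260) = 0, so a = -84.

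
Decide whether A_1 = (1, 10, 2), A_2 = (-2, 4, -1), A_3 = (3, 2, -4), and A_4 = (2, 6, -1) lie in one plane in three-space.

The four points are coplanar iff the 3×3 determinant with rows A_1A_2, A_1A_3, A_1A_4 is zero.
Rows: (-3, -6, -3), (2, -8, -6), (1, -4, -3).
Expanding along the first row: (-3)(0) − (-6)(0) + (-3)(0) = 0.
Zero determinant ⇒ coplanar.

Yes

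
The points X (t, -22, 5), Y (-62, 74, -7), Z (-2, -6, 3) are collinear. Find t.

10

Collinearity requires XY × XZ = 0; each component is linear in t.
The y-component gives (10)t + (-100) = 0, so t = 10.
The remaining components then also vanish.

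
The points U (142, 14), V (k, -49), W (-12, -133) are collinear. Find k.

76

Collinearity: (V − U) must be parallel to (W − U) = (-154, -147).
Cross-multiplying the components: (k − 142)·(-147) = (-63)·(-154).
Solving gives k = 76.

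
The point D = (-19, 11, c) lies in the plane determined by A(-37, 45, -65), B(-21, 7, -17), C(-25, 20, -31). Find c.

-16

The plane through A, B, C has equation −92x + 32y + 56z = 1204.
Substituting D: (56)c + (2100) = 1204, so c = -16.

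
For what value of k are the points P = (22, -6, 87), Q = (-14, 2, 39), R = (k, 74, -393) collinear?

Direction PQ = (-36, 8, -48). From the y-coordinate of R, the parameter along the line is τ = (74 − (-6))/8 = 10.
Then k = 22 + 10·(-36) = -338.

-338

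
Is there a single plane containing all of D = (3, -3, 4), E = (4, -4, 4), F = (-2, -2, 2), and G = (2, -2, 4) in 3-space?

The four points are coplanar iff the 3×3 determinant with rows DE, DF, DG is zero.
Rows: (1, -1, 0), (-5, 1, -2), (-1, 1, 0).
Expanding along the first row: (1)(2) − (-1)(-2) + (0)(-4) = 0.
Zero determinant ⇒ coplanar.

Yes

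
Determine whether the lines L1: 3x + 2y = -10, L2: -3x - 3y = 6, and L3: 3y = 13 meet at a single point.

Intersecting L1 and L2: solving the 2×2 system gives (x, y) = (-6, 4).
Substitute into L3: (0)(-6) + (3)(4) = 12.
But L3 requires 13 ≠ 12, so the three lines have no common point.

No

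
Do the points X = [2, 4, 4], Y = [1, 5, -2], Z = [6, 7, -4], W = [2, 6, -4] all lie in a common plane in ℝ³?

No

A normal to the plane through X, Y, Z is n = XY × XZ = (10, -32, -7).
The plane has equation n·P = -136. For W: n·W = -144.
-144 ≠ -136, so W is off the plane.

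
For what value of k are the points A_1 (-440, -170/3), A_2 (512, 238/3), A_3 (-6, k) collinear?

16/3

The three points are collinear iff det[A_1A_2; A_1A_3] = 0.
This determinant is linear in k: (952)k + (-15232/3) = 0, so k = 16/3.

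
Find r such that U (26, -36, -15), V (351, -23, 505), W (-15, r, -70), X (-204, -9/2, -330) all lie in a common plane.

-59/2

Normal to plane UVX: n = (-20475, -17225, 26455/2); plane equation n·P = -221325/2.
Requiring n·W = -221325/2: (-17225)r + (-618800) = -221325/2.
So r = -59/2.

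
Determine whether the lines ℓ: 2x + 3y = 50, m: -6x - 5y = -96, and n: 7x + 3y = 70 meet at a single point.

Intersecting ℓ and m: solving the 2×2 system gives (x, y) = (19/4, 27/2).
Substitute into n: (7)(19/4) + (3)(27/2) = 295/4.
But n requires 70 ≠ 295/4, so the three lines have no common point.

No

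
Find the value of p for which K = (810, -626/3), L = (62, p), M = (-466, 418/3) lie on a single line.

-14/3

Collinearity: (L − K) must be parallel to (M − K) = (-1276, 348).
Cross-multiplying the components: (p − (-626/3))·(-1276) = (-748)·(348).
Solving gives p = -14/3.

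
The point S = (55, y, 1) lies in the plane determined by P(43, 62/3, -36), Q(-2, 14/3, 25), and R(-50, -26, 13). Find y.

103/3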